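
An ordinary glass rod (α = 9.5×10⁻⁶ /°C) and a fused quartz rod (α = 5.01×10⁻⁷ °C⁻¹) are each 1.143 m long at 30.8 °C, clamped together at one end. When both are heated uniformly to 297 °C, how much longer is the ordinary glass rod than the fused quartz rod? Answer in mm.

ΔT = 266.2 K
ordinary glass: ΔL = 9.5×10⁻⁶ × 1.143 m × 266.2 = 2.8905×10⁻³ m = 2.8905 mm
fused quartz: ΔL = 5.01×10⁻⁷ × 1.143 m × 266.2 = 1.5244×10⁻⁴ m = 0.15244 mm
difference = 2.8905 − 0.15244 = 2.73806 mm

2.74 mm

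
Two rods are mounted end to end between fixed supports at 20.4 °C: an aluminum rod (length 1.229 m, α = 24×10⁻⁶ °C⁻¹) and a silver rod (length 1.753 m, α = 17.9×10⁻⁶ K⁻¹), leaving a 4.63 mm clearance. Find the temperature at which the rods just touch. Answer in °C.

Gap closes when ΔL₁ + ΔL₂ = 4.63 mm = 4.63×10⁻³ m
(α₁L₁ + α₂L₂)ΔT = g
α₁L₁ + α₂L₂ = 24×10⁻⁶×1.229 + 17.9×10⁻⁶×1.753 = 6.08747×10⁻⁵ m/K
ΔT = 4.63×10⁻³ / 6.08747×10⁻⁵ = 76.058 K
T = 20.4 + 76.058 = 96.458 °C

T = 96.5 °C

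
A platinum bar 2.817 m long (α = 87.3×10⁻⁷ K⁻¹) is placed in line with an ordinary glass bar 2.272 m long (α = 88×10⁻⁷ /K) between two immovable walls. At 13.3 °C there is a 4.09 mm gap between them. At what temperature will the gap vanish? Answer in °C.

T = 105 °C

Gap closes when ΔL₁ + ΔL₂ = 4.09 mm = 4.09×10⁻³ m
(α₁L₁ + α₂L₂)ΔT = g
α₁L₁ + α₂L₂ = 87.3×10⁻⁷×2.817 + 88×10⁻⁷×2.272 = 4.458601×10⁻⁵ m/K
ΔT = 4.09×10⁻³ / 4.458601×10⁻⁵ = 91.73 K
T = 13.3 + 91.73 = 105.03 °C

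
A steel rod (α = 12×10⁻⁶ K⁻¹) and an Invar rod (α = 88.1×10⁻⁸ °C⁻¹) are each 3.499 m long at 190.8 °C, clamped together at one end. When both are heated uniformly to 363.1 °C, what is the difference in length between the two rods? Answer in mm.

ΔT = 172.3 K
steel: ΔL = 12×10⁻⁶ × 3.499 m × 172.3 = 7.2345×10⁻³ m = 7.2345 mm
Invar: ΔL = 88.1×10⁻⁸ × 3.499 m × 172.3 = 5.3114×10⁻⁴ m = 0.53114 mm
difference = 7.2345 − 0.53114 = 6.70336 mm

6.70 mm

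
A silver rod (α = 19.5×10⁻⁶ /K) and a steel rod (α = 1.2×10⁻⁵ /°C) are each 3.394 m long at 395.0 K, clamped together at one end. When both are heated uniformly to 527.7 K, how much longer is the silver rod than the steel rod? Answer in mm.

3.38 mm

ΔT = 132.7 K
silver: ΔL = 19.5×10⁻⁶ × 3.394 m × 132.7 = 8.7825×10⁻³ m = 8.7825 mm
steel: ΔL = 1.2×10⁻⁵ × 3.394 m × 132.7 = 5.4046×10⁻³ m = 5.4046 mm
difference = 8.7825 − 5.4046 = 3.3779 mm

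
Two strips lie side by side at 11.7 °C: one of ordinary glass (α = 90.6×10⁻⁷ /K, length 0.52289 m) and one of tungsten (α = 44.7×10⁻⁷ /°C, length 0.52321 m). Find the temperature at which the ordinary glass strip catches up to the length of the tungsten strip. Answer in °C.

L₁(1 + α₁ΔT) = L₂(1 + α₂ΔT) ⇒ ΔT = (L₂ − L₁)/(α₁L₁ − α₂L₂)
L₂ − L₁ = 0.52321 − 0.52289 = 3.20×10⁻⁴ m
α₁L₁ − α₂L₂ = 90.6×10⁻⁷×0.52289 − 44.7×10⁻⁷×0.52321 = 2.3986347×10⁻⁶ m/K
ΔT = 3.20×10⁻⁴ / 2.3986347×10⁻⁶ = 133.409 K
T = 11.7 + 133.409 = 145.109 °C

T = 145.1 °C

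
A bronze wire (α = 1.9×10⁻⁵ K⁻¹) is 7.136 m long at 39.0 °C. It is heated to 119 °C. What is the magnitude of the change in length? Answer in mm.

ΔL = 10.8 mm

|ΔT| = |119 − 39.0| = 80.0 K
ΔL = αL₀ΔT = (1.9×10⁻⁵)(7.136)(80.0) = 1.08×10⁻² m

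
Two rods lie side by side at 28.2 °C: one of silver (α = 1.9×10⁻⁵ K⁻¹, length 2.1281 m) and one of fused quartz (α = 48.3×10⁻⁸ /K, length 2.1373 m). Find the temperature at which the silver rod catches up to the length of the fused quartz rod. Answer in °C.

Equal length when α₁L₁ΔT − α₂L₂ΔT = L₂ − L₁ = 9.20×10⁻³ m
α₁L₁ = 4.04339×10⁻⁵, α₂L₂ = 1.0323159×10⁻⁶ → Δ(αL) = 3.94015841×10⁻⁵ m/K
ΔT = 9.20×10⁻³ / 3.94015841×10⁻⁵ = 233.493 K, so T = 28.2 + 233.493 = 261.693 °C

T = 261.7 °C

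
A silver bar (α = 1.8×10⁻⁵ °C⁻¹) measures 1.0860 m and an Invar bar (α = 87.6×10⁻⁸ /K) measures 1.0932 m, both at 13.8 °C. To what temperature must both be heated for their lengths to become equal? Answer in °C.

Equal length when α₁L₁ΔT − α₂L₂ΔT = L₂ − L₁ = 7.20×10⁻³ m
α₁L₁ = 1.9548×10⁻⁵, α₂L₂ = 9.576432×10⁻⁷ → Δ(αL) = 1.85903568×10⁻⁵ m/K
ΔT = 7.20×10⁻³ / 1.85903568×10⁻⁵ = 387.298 K, so T = 13.8 + 387.298 = 401.098 °C

T = 401.1 °C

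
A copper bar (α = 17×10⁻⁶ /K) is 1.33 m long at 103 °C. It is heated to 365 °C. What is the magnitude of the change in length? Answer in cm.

ΔL = 0.592 cm

|ΔT| = |365 − 103| = 262 K
ΔL = αL₀ΔT = (17×10⁻⁶)(1.33)(262) = 5.92×10⁻³ m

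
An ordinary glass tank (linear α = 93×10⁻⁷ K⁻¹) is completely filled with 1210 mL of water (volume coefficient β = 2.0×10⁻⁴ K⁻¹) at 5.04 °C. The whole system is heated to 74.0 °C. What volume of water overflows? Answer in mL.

The tank also expands: β_container ≈ 3α = 2.79×10⁻⁵ /K
Net overflow = V₀(β_liq − 3α_cont)ΔT
β − 3α = 2.00×10⁻⁴ − 2.79×10⁻⁵ = 1.721×10⁻⁴ /K; ΔT = 68.96 K
ΔV = 1210 × 1.721×10⁻⁴ × 68.96 = 14.4 mL

14.4 mL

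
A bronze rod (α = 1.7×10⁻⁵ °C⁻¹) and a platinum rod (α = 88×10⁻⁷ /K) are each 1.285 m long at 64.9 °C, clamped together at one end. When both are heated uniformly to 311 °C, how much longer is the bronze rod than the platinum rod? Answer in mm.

ΔT = 246.1 K
bronze: ΔL = 1.7×10⁻⁵ × 1.285 m × 246.1 = 5.3761×10⁻³ m = 5.3761 mm
platinum: ΔL = 88×10⁻⁷ × 1.285 m × 246.1 = 2.7829×10⁻³ m = 2.7829 mm
difference = 5.3761 − 2.7829 = 2.5932 mm

2.59 mm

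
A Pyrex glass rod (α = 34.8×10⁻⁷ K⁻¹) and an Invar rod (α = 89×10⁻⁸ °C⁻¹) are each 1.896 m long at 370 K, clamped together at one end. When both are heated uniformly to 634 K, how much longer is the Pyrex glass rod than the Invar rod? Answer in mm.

ΔT = 264 K
Pyrex glass: ΔL = 34.8×10⁻⁷ × 1.896 m × 264 = 1.7419×10⁻³ m = 1.7419 mm
Invar: ΔL = 89×10⁻⁸ × 1.896 m × 264 = 4.4548×10⁻⁴ m = 0.44548 mm
difference = 1.7419 − 0.44548 = 1.29642 mm

1.30 mm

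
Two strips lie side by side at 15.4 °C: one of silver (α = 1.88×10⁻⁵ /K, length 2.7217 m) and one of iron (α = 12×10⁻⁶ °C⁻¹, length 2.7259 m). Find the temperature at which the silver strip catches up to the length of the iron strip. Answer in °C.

T = 243.0 °C

Equal length when α₁L₁ΔT − α₂L₂ΔT = L₂ − L₁ = 4.20×10⁻³ m
α₁L₁ = 5.116796×10⁻⁵, α₂L₂ = 3.27108×10⁻⁵ → Δ(αL) = 1.845716×10⁻⁵ m/K
ΔT = 4.20×10⁻³ / 1.845716×10⁻⁵ = 227.554 K, so T = 15.4 + 227.554 = 242.954 °C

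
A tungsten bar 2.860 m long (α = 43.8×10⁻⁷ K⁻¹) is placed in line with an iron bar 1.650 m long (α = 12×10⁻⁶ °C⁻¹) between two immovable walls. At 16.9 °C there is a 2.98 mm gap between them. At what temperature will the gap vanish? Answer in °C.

T = 109 °C

α₁L₁ = 1.25268×10⁻⁵ m/K, α₂L₂ = 1.980×10⁻⁵ m/K → total 3.23268×10⁻⁵ m/K
ΔT = g/(α₁L₁+α₂L₂) = 2.98×10⁻³ / 3.23268×10⁻⁵ = 92.18 K
T = 16.9 + 92.18 = 109.08 °C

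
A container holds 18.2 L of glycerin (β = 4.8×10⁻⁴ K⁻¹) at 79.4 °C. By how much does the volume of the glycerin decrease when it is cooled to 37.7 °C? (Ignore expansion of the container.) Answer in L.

ΔV = 0.364 L

|ΔT| = |37.7 − 79.4| = 41.7 K
ΔV = βV₀ΔT = (4.8×10⁻⁴)(18.2)(41.7) = 0.364 L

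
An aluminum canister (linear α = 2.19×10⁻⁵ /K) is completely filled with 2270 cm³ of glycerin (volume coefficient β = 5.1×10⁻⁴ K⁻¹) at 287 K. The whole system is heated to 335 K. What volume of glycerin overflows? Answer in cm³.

48.4 cm³

The canister also expands: β_container ≈ 3α = 6.57×10⁻⁵ /K
Net overflow = V₀(β_liq − 3α_cont)ΔT
β − 3α = 5.10×10⁻⁴ − 6.57×10⁻⁵ = 4.443×10⁻⁴ /K; ΔT = 48 K
ΔV = 2270 × 4.443×10⁻⁴ × 48 = 48.4 cm³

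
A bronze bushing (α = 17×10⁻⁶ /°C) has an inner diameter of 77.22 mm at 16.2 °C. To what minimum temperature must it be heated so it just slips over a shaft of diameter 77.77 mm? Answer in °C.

T = 435 °C

Required Δd = 77.77 − 77.22 = 0.55 mm
Δd = αd₀ΔT ⇒ ΔT = Δd/(αd₀) = 0.55 / (17×10⁻⁶ × 77.22) = 418.97 K
T_min = 16.2 + 418.97 = 435.17 °C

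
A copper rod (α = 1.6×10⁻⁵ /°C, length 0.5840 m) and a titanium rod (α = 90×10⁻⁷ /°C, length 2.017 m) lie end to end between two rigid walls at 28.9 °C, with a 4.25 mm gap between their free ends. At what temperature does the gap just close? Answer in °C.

T = 183 °C

α₁L₁ = 9.344×10⁻⁶ m/K, α₂L₂ = 1.8153×10⁻⁵ m/K → total 2.7497×10⁻⁵ m/K
ΔT = g/(α₁L₁+α₂L₂) = 4.25×10⁻³ / 2.7497×10⁻⁵ = 154.56 K
T = 28.9 + 154.56 = 183.46 °C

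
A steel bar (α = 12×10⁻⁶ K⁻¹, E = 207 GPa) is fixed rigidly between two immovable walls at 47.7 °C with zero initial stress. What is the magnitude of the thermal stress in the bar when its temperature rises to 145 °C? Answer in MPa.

Fully constrained: the free strain ε = αΔT is blocked, so σ = Eε = EαΔT.
|ΔT| = 97.3 K
σ = 207×10⁹ × 12×10⁻⁶ × 97.3 = 2.42×10⁸ Pa

σ = 242 MPa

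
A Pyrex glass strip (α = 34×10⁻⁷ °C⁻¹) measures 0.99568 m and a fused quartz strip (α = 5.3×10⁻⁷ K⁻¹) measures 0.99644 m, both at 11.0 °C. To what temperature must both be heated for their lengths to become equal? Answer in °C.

Equal length when α₁L₁ΔT − α₂L₂ΔT = L₂ − L₁ = 7.60×10⁻⁴ m
α₁L₁ = 3.385312×10⁻⁶, α₂L₂ = 5.281132×10⁻⁷ → Δ(αL) = 2.8571988×10⁻⁶ m/K
ΔT = 7.60×10⁻⁴ / 2.8571988×10⁻⁶ = 265.995 K, so T = 11.0 + 265.995 = 276.995 °C

T = 277.0 °C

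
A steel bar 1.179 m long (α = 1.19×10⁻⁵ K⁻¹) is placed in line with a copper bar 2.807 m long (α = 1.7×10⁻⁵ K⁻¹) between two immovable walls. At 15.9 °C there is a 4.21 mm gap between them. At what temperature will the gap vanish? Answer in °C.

T = 84.1 °C

Gap closes when ΔL₁ + ΔL₂ = 4.21 mm = 4.21×10⁻³ m
(α₁L₁ + α₂L₂)ΔT = g
α₁L₁ + α₂L₂ = 1.19×10⁻⁵×1.179 + 1.7×10⁻⁵×2.807 = 6.17491×10⁻⁵ m/K
ΔT = 4.21×10⁻³ / 6.17491×10⁻⁵ = 68.179 K
T = 15.9 + 68.179 = 84.079 °C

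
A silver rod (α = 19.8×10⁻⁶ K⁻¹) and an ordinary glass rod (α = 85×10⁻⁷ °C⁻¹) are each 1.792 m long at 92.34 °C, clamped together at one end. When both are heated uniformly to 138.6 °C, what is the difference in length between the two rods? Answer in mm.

ΔT = 46.26 K
silver: ΔL = 19.8×10⁻⁶ × 1.792 m × 46.26 = 1.6414×10⁻³ m = 1.6414 mm
ordinary glass: ΔL = 85×10⁻⁷ × 1.792 m × 46.26 = 7.0463×10⁻⁴ m = 0.70463 mm
difference = 1.6414 − 0.70463 = 0.93677 mm

0.937 mm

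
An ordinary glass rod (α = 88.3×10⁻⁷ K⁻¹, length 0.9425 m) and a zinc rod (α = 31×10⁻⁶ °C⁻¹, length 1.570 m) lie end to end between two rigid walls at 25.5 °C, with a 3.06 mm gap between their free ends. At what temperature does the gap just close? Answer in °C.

T = 79.2 °C

α₁L₁ = 8.322275×10⁻⁶ m/K, α₂L₂ = 4.867×10⁻⁵ m/K → total 5.6992275×10⁻⁵ m/K
ΔT = g/(α₁L₁+α₂L₂) = 3.06×10⁻³ / 5.6992275×10⁻⁵ = 53.691 K
T = 25.5 + 53.691 = 79.191 °C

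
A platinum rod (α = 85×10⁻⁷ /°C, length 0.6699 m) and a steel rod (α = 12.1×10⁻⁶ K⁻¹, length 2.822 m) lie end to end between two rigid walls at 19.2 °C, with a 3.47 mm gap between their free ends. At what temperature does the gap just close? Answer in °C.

α₁L₁ = 5.69415×10⁻⁶ m/K, α₂L₂ = 3.41462×10⁻⁵ m/K → total 3.984035×10⁻⁵ m/K
ΔT = g/(α₁L₁+α₂L₂) = 3.47×10⁻³ / 3.984035×10⁻⁵ = 87.10 K
T = 19.2 + 87.10 = 106.30 °C

T = 106 °C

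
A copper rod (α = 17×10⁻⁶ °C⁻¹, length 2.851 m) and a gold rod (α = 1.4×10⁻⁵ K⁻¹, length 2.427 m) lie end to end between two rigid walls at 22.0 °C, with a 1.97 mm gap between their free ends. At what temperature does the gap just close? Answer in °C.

α₁L₁ = 4.8467×10⁻⁵ m/K, α₂L₂ = 3.3978×10⁻⁵ m/K → total 8.2445×10⁻⁵ m/K
ΔT = g/(α₁L₁+α₂L₂) = 1.97×10⁻³ / 8.2445×10⁻⁵ = 23.895 K
T = 22.0 + 23.895 = 45.895 °C

T = 45.9 °C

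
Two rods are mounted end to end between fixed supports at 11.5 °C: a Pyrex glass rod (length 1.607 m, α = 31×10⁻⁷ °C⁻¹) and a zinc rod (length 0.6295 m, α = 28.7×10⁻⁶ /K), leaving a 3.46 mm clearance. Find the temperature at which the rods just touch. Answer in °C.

T = 162 °C

α₁L₁ = 4.9817×10⁻⁶ m/K, α₂L₂ = 1.806665×10⁻⁵ m/K → total 2.304835×10⁻⁵ m/K
ΔT = g/(α₁L₁+α₂L₂) = 3.46×10⁻³ / 2.304835×10⁻⁵ = 150.12 K
T = 11.5 + 150.12 = 161.62 °C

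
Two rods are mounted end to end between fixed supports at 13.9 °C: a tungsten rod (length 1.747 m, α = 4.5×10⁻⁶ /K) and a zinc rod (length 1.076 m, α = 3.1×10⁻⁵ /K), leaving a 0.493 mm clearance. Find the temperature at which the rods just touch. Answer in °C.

Gap closes when ΔL₁ + ΔL₂ = 0.493 mm = 4.93×10⁻⁴ m
(α₁L₁ + α₂L₂)ΔT = g
α₁L₁ + α₂L₂ = 4.5×10⁻⁶×1.747 + 3.1×10⁻⁵×1.076 = 4.12175×10⁻⁵ m/K
ΔT = 4.93×10⁻⁴ / 4.12175×10⁻⁵ = 11.961 K
T = 13.9 + 11.961 = 25.861 °C

T = 25.9 °C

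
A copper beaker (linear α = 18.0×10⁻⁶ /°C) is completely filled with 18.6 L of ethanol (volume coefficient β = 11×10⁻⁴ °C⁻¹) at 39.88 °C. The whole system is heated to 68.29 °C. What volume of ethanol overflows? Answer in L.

0.553 L

The beaker also expands: β_container ≈ 3α = 5.4×10⁻⁵ /K
Net overflow = V₀(β_liq − 3α_cont)ΔT
β − 3α = 1.10×10⁻³ − 5.4×10⁻⁵ = 1.046×10⁻³ /K; ΔT = 28.41 K
ΔV = 18.6 × 1.046×10⁻³ × 28.41 = 0.553 L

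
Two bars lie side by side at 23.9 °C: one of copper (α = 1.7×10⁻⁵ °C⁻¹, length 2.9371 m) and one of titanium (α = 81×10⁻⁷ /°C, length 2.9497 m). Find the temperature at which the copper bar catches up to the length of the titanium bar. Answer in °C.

T = 507.8 °C

L₁(1 + α₁ΔT) = L₂(1 + α₂ΔT) ⇒ ΔT = (L₂ − L₁)/(α₁L₁ − α₂L₂)
L₂ − L₁ = 2.9497 − 2.9371 = 1.26×10⁻² m
α₁L₁ − α₂L₂ = 1.7×10⁻⁵×2.9371 − 81×10⁻⁷×2.9497 = 2.603813×10⁻⁵ m/K
ΔT = 1.26×10⁻² / 2.603813×10⁻⁵ = 483.906 K
T = 23.9 + 483.906 = 507.806 °C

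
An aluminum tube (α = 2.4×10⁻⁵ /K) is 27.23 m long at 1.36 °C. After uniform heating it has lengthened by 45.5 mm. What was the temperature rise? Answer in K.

ΔT = 69.6 K

ΔL = αL₀ΔT ⇒ ΔT = ΔL / (αL₀)
ΔT = 45.5×10⁻³ m / (2.4×10⁻⁵ × 27.23 m) = 69.623 K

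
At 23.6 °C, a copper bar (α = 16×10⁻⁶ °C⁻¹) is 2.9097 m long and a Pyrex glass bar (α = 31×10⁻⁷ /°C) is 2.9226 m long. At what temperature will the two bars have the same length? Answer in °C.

Equal length when α₁L₁ΔT − α₂L₂ΔT = L₂ − L₁ = 1.29×10⁻² m
α₁L₁ = 4.65552×10⁻⁵, α₂L₂ = 9.06006×10⁻⁶ → Δ(αL) = 3.749514×10⁻⁵ m/K
ΔT = 1.29×10⁻² / 3.749514×10⁻⁵ = 344.045 K, so T = 23.6 + 344.045 = 367.645 °C

T = 367.6 °C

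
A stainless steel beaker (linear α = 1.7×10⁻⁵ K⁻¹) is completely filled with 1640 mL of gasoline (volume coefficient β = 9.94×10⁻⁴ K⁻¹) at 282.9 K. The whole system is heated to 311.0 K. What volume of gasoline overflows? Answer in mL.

The beaker also expands: β_container ≈ 3α = 5.1×10⁻⁵ /K
Net overflow = V₀(β_liq − 3α_cont)ΔT
β − 3α = 9.94×10⁻⁴ − 5.1×10⁻⁵ = 9.43×10⁻⁴ /K; ΔT = 28.1 K
ΔV = 1640 × 9.43×10⁻⁴ × 28.1 = 43.5 mL

43.5 mL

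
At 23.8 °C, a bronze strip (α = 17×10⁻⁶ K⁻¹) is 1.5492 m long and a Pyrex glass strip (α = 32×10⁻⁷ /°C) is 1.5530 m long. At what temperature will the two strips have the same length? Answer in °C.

Equal length when α₁L₁ΔT − α₂L₂ΔT = L₂ − L₁ = 3.80×10⁻³ m
α₁L₁ = 2.63364×10⁻⁵, α₂L₂ = 4.9696×10⁻⁶ → Δ(αL) = 2.13668×10⁻⁵ m/K
ΔT = 3.80×10⁻³ / 2.13668×10⁻⁵ = 177.846 K, so T = 23.8 + 177.846 = 201.646 °C

T = 201.6 °C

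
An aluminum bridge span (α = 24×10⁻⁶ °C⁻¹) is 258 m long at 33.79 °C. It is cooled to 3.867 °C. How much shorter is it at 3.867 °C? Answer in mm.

|ΔT| = |3.867 − 33.79| = 29.923 K
ΔL = αL₀ΔT = (24×10⁻⁶)(258)(29.923) = 1.85×10⁻¹ m

ΔL = 185 mm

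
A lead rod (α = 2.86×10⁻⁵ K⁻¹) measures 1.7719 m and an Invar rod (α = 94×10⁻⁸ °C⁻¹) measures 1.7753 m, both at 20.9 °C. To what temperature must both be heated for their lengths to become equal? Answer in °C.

T = 90.28 °C

L₁(1 + α₁ΔT) = L₂(1 + α₂ΔT) ⇒ ΔT = (L₂ − L₁)/(α₁L₁ − α₂L₂)
L₂ − L₁ = 1.7753 − 1.7719 = 3.40×10⁻³ m
α₁L₁ − α₂L₂ = 2.86×10⁻⁵×1.7719 − 94×10⁻⁸×1.7753 = 4.9007558×10⁻⁵ m/K
ΔT = 3.40×10⁻³ / 4.9007558×10⁻⁵ = 69.3771 K
T = 20.9 + 69.3771 = 90.2771 °C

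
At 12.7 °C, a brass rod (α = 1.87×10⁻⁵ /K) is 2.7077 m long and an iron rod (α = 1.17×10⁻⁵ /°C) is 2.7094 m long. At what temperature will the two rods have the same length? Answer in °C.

T = 102.5 °C

L₁(1 + α₁ΔT) = L₂(1 + α₂ΔT) ⇒ ΔT = (L₂ − L₁)/(α₁L₁ − α₂L₂)
L₂ − L₁ = 2.7094 − 2.7077 = 1.70×10⁻³ m
α₁L₁ − α₂L₂ = 1.87×10⁻⁵×2.7077 − 1.17×10⁻⁵×2.7094 = 1.893401×10⁻⁵ m/K
ΔT = 1.70×10⁻³ / 1.893401×10⁻⁵ = 89.786 K
T = 12.7 + 89.786 = 102.486 °C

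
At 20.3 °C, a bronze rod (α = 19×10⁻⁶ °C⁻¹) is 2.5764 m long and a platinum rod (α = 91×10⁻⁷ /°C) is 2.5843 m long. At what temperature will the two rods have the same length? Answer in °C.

T = 330.9 °C

L₁(1 + α₁ΔT) = L₂(1 + α₂ΔT) ⇒ ΔT = (L₂ − L₁)/(α₁L₁ − α₂L₂)
L₂ − L₁ = 2.5843 − 2.5764 = 7.90×10⁻³ m
α₁L₁ − α₂L₂ = 19×10⁻⁶×2.5764 − 91×10⁻⁷×2.5843 = 2.543447×10⁻⁵ m/K
ΔT = 7.90×10⁻³ / 2.543447×10⁻⁵ = 310.602 K
T = 20.3 + 310.602 = 330.902 °C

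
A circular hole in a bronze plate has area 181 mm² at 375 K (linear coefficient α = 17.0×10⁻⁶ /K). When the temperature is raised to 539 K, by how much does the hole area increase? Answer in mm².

Area coefficient ≈ 2α; |ΔT| = 164 K
ΔA = 2αA₀ΔT = 2(17.0×10⁻⁶)(181)(164) = 1.01 mm²

ΔA = 1.01 mm²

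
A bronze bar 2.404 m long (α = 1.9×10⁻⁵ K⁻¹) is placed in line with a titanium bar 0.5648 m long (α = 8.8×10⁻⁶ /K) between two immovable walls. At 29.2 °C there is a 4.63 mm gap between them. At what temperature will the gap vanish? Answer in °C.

Gap closes when ΔL₁ + ΔL₂ = 4.63 mm = 4.63×10⁻³ m
(α₁L₁ + α₂L₂)ΔT = g
α₁L₁ + α₂L₂ = 1.9×10⁻⁵×2.404 + 8.8×10⁻⁶×0.5648 = 5.064624×10⁻⁵ m/K
ΔT = 4.63×10⁻³ / 5.064624×10⁻⁵ = 91.42 K
T = 29.2 + 91.42 = 120.62 °C

T = 121 °C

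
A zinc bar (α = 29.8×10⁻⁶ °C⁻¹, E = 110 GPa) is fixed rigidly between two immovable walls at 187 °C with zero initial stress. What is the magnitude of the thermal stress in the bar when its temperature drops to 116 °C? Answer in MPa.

Fully constrained: the free strain ε = αΔT is blocked, so σ = Eε = EαΔT.
|ΔT| = 71 K
σ = 110×10⁹ × 29.8×10⁻⁶ × 71 = 2.33×10⁸ Pa

σ = 233 MPa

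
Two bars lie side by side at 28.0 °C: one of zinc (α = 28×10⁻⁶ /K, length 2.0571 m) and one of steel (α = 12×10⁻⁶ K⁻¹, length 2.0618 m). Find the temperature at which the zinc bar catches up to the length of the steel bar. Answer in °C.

L₁(1 + α₁ΔT) = L₂(1 + α₂ΔT) ⇒ ΔT = (L₂ − L₁)/(α₁L₁ − α₂L₂)
L₂ − L₁ = 2.0618 − 2.0571 = 4.70×10⁻³ m
α₁L₁ − α₂L₂ = 28×10⁻⁶×2.0571 − 12×10⁻⁶×2.0618 = 3.28572×10⁻⁵ m/K
ΔT = 4.70×10⁻³ / 3.28572×10⁻⁵ = 143.043 K
T = 28.0 + 143.043 = 171.043 °C

T = 171.0 °C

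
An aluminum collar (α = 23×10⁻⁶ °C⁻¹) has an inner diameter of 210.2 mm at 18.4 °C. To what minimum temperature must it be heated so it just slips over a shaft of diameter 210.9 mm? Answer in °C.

Required Δd = 210.9 − 210.2 = 0.7 mm
Δd = αd₀ΔT ⇒ ΔT = Δd/(αd₀) = 0.7 / (23×10⁻⁶ × 210.2) = 144.79 K
T_min = 18.4 + 144.79 = 163.19 °C

T = 163 °C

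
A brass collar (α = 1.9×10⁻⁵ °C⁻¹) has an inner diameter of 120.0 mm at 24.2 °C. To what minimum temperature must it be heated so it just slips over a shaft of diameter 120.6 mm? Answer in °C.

Required Δd = 120.6 − 120.0 = 0.6 mm
Δd = αd₀ΔT ⇒ ΔT = Δd/(αd₀) = 0.6 / (1.9×10⁻⁵ × 120.0) = 263.16 K
T_min = 24.2 + 263.16 = 287.36 °C

T = 287 °C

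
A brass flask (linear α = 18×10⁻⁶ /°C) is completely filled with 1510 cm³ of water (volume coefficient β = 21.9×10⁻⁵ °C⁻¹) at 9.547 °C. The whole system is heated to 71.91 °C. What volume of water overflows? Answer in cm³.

15.5 cm³

The flask also expands: β_container ≈ 3α = 5.4×10⁻⁵ /K
Net overflow = V₀(β_liq − 3α_cont)ΔT
β − 3α = 2.19×10⁻⁴ − 5.4×10⁻⁵ = 1.65×10⁻⁴ /K; ΔT = 62.363 K
ΔV = 1510 × 1.65×10⁻⁴ × 62.363 = 15.5 cm³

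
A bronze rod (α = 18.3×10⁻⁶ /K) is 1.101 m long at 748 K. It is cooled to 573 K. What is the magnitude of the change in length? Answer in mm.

ΔL = 3.53 mm

|ΔT| = |573 − 748| = 175 K
ΔL = αL₀ΔT = (18.3×10⁻⁶)(1.101)(175) = 3.53×10⁻³ m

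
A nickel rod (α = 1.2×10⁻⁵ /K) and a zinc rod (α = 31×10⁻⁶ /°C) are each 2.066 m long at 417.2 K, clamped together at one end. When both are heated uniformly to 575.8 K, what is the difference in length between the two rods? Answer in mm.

ΔT = 158.6 K
nickel: ΔL = 1.2×10⁻⁵ × 2.066 m × 158.6 = 3.9320×10⁻³ m = 3.9320 mm
zinc: ΔL = 31×10⁻⁶ × 2.066 m × 158.6 = 1.0158×10⁻² m = 10.158 mm
difference = 10.158 − 3.9320 = 6.226 mm

6.23 mm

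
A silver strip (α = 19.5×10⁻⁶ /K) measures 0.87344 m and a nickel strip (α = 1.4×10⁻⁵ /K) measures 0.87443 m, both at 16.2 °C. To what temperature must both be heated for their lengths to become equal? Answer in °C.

T = 222.9 °C

L₁(1 + α₁ΔT) = L₂(1 + α₂ΔT) ⇒ ΔT = (L₂ − L₁)/(α₁L₁ − α₂L₂)
L₂ − L₁ = 0.87443 − 0.87344 = 9.90×10⁻⁴ m
α₁L₁ − α₂L₂ = 19.5×10⁻⁶×0.87344 − 1.4×10⁻⁵×0.87443 = 4.79006×10⁻⁶ m/K
ΔT = 9.90×10⁻⁴ / 4.79006×10⁻⁶ = 206.678 K
T = 16.2 + 206.678 = 222.878 °C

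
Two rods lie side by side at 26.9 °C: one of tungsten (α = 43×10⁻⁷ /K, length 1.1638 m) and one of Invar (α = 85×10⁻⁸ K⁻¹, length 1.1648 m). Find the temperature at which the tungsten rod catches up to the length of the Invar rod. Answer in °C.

L₁(1 + α₁ΔT) = L₂(1 + α₂ΔT) ⇒ ΔT = (L₂ − L₁)/(α₁L₁ − α₂L₂)
L₂ − L₁ = 1.1648 − 1.1638 = 1.00×10⁻³ m
α₁L₁ − α₂L₂ = 43×10⁻⁷×1.1638 − 85×10⁻⁸×1.1648 = 4.01426×10⁻⁶ m/K
ΔT = 1.00×10⁻³ / 4.01426×10⁻⁶ = 249.112 K
T = 26.9 + 249.112 = 276.012 °C

T = 276.0 °C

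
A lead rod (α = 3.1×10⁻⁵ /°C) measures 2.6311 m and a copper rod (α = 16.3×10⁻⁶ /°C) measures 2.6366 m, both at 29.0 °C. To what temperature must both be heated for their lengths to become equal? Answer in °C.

Equal length when α₁L₁ΔT − α₂L₂ΔT = L₂ − L₁ = 5.50×10⁻³ m
α₁L₁ = 8.15641×10⁻⁵, α₂L₂ = 4.297658×10⁻⁵ → Δ(αL) = 3.858752×10⁻⁵ m/K
ΔT = 5.50×10⁻³ / 3.858752×10⁻⁵ = 142.533 K, so T = 29.0 + 142.533 = 171.533 °C

T = 171.5 °C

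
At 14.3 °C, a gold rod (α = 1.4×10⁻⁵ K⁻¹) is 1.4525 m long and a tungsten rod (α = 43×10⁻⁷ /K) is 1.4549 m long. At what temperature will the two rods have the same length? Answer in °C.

T = 184.8 °C

Equal length when α₁L₁ΔT − α₂L₂ΔT = L₂ − L₁ = 2.40×10⁻³ m
α₁L₁ = 2.0335×10⁻⁵, α₂L₂ = 6.25607×10⁻⁶ → Δ(αL) = 1.407893×10⁻⁵ m/K
ΔT = 2.40×10⁻³ / 1.407893×10⁻⁵ = 170.468 K, so T = 14.3 + 170.468 = 184.768 °C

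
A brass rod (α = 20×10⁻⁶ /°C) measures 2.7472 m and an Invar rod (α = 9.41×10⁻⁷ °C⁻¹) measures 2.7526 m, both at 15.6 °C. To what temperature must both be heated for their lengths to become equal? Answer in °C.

T = 118.7 °C

L₁(1 + α₁ΔT) = L₂(1 + α₂ΔT) ⇒ ΔT = (L₂ − L₁)/(α₁L₁ − α₂L₂)
L₂ − L₁ = 2.7526 − 2.7472 = 5.40×10⁻³ m
α₁L₁ − α₂L₂ = 20×10⁻⁶×2.7472 − 9.41×10⁻⁷×2.7526 = 5.23538034×10⁻⁵ m/K
ΔT = 5.40×10⁻³ / 5.23538034×10⁻⁵ = 103.144 K
T = 15.6 + 103.144 = 118.744 °C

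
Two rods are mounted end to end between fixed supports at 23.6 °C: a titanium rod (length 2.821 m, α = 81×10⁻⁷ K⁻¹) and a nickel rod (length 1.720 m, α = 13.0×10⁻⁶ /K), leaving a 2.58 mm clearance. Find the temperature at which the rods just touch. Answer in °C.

α₁L₁ = 2.28501×10⁻⁵ m/K, α₂L₂ = 2.236×10⁻⁵ m/K → total 4.52101×10⁻⁵ m/K
ΔT = g/(α₁L₁+α₂L₂) = 2.58×10⁻³ / 4.52101×10⁻⁵ = 57.067 K
T = 23.6 + 57.067 = 80.667 °C

T = 80.7 °C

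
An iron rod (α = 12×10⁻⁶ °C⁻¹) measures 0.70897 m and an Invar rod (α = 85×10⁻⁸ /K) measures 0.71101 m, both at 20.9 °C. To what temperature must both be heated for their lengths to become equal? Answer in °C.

Equal length when α₁L₁ΔT − α₂L₂ΔT = L₂ − L₁ = 2.04×10⁻³ m
α₁L₁ = 8.50764×10⁻⁶, α₂L₂ = 6.043585×10⁻⁷ → Δ(αL) = 7.9032815×10⁻⁶ m/K
ΔT = 2.04×10⁻³ / 7.9032815×10⁻⁶ = 258.121 K, so T = 20.9 + 258.121 = 279.021 °C

T = 279.0 °C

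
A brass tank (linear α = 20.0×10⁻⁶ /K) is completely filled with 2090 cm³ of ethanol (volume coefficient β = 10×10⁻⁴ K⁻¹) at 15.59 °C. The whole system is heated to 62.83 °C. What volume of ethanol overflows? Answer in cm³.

The tank also expands: β_container ≈ 3α = 6.0×10⁻⁵ /K
Net overflow = V₀(β_liq − 3α_cont)ΔT
β − 3α = 1.00×10⁻³ − 6.0×10⁻⁵ = 9.40×10⁻⁴ /K; ΔT = 47.24 K
ΔV = 2090 × 9.40×10⁻⁴ × 47.24 = 92.8 cm³

92.8 cm³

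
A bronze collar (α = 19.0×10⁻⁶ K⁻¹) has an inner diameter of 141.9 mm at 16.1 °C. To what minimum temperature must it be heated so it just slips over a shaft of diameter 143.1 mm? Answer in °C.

Required Δd = 143.1 − 141.9 = 1.2 mm
Δd = αd₀ΔT ⇒ ΔT = Δd/(αd₀) = 1.2 / (19.0×10⁻⁶ × 141.9) = 445.09 K
T_min = 16.1 + 445.09 = 461.19 °C

T = 461 °C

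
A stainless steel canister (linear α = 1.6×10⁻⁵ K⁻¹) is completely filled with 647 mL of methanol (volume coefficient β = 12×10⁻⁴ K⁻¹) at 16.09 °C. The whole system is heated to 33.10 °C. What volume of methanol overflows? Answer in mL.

The canister also expands: β_container ≈ 3α = 4.8×10⁻⁵ /K
Net overflow = V₀(β_liq − 3α_cont)ΔT
β − 3α = 1.20×10⁻³ − 4.8×10⁻⁵ = 1.152×10⁻³ /K; ΔT = 17.01 K
ΔV = 647 × 1.152×10⁻³ × 17.01 = 12.7 mL

12.7 mL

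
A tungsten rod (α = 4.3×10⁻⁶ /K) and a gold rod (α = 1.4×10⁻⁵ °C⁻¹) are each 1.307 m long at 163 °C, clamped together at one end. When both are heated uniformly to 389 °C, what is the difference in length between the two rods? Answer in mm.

2.87 mm

ΔT = 226 K
tungsten: ΔL = 4.3×10⁻⁶ × 1.307 m × 226 = 1.2701×10⁻³ m = 1.2701 mm
gold: ΔL = 1.4×10⁻⁵ × 1.307 m × 226 = 4.1353×10⁻³ m = 4.1353 mm
difference = 4.1353 − 1.2701 = 2.8652 mm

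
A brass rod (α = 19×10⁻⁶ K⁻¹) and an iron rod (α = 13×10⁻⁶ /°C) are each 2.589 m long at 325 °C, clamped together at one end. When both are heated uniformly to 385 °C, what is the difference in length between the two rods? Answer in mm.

0.932 mm

ΔT = 60 K
brass: ΔL = 19×10⁻⁶ × 2.589 m × 60 = 2.9515×10⁻³ m = 2.9515 mm
iron: ΔL = 13×10⁻⁶ × 2.589 m × 60 = 2.0194×10⁻³ m = 2.0194 mm
difference = 2.9515 − 2.0194 = 0.9321 mm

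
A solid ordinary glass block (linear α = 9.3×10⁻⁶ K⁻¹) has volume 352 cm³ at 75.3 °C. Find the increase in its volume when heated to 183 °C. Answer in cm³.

Isotropic solid: β ≈ 3α = 2.8×10⁻⁵ /K; ΔT = 107.7 K
ΔV = 3αV₀ΔT = 3(9.3×10⁻⁶)(352)(107.7) = 1.06 cm³

ΔV = 1.06 cm³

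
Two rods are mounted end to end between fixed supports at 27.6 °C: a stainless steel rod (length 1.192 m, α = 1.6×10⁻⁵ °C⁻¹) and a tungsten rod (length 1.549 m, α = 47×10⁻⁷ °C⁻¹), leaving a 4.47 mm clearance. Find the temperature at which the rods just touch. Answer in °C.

T = 197 °C

Gap closes when ΔL₁ + ΔL₂ = 4.47 mm = 4.47×10⁻³ m
(α₁L₁ + α₂L₂)ΔT = g
α₁L₁ + α₂L₂ = 1.6×10⁻⁵×1.192 + 47×10⁻⁷×1.549 = 2.63523×10⁻⁵ m/K
ΔT = 4.47×10⁻³ / 2.63523×10⁻⁵ = 169.62 K
T = 27.6 + 169.62 = 197.22 °C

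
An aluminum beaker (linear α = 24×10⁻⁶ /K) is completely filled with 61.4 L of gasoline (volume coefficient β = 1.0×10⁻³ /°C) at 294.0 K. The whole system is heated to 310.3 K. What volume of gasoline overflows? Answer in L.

The beaker also expands: β_container ≈ 3α = 7.2×10⁻⁵ /K
Net overflow = V₀(β_liq − 3α_cont)ΔT
β − 3α = 1.00×10⁻³ − 7.2×10⁻⁵ = 9.28×10⁻⁴ /K; ΔT = 16.3 K
ΔV = 61.4 × 9.28×10⁻⁴ × 16.3 = 0.929 L

0.929 L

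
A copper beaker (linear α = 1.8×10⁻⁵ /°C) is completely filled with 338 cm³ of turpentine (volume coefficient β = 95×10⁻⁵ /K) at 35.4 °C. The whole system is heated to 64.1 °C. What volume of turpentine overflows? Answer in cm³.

The beaker also expands: β_container ≈ 3α = 5.4×10⁻⁵ /K
Net overflow = V₀(β_liq − 3α_cont)ΔT
β − 3α = 9.50×10⁻⁴ − 5.4×10⁻⁵ = 8.96×10⁻⁴ /K; ΔT = 28.7 K
ΔV = 338 × 8.96×10⁻⁴ × 28.7 = 8.69 cm³

8.69 cm³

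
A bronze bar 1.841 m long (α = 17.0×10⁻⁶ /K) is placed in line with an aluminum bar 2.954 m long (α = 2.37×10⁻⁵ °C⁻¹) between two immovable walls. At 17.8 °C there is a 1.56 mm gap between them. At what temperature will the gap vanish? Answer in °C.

T = 33.2 °C

α₁L₁ = 3.1297×10⁻⁵ m/K, α₂L₂ = 7.00098×10⁻⁵ m/K → total 1.013068×10⁻⁴ m/K
ΔT = g/(α₁L₁+α₂L₂) = 1.56×10⁻³ / 1.013068×10⁻⁴ = 15.399 K
T = 17.8 + 15.399 = 33.199 °C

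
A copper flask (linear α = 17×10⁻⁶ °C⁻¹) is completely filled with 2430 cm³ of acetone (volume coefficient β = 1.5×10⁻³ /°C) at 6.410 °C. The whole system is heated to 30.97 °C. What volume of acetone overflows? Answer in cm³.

The flask also expands: β_container ≈ 3α = 5.1×10⁻⁵ /K
Net overflow = V₀(β_liq − 3α_cont)ΔT
β − 3α = 1.50×10⁻³ − 5.1×10⁻⁵ = 1.449×10⁻³ /K; ΔT = 24.560 K
ΔV = 2430 × 1.449×10⁻³ × 24.560 = 86.5 cm³

86.5 cm³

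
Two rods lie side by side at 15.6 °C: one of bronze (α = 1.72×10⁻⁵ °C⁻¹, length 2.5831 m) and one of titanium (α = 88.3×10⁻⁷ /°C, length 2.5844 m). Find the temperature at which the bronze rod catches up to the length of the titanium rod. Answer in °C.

T = 75.76 °C

Equal length when α₁L₁ΔT − α₂L₂ΔT = L₂ − L₁ = 1.30×10⁻³ m
α₁L₁ = 4.442932×10⁻⁵, α₂L₂ = 2.2820252×10⁻⁵ → Δ(αL) = 2.1609068×10⁻⁵ m/K
ΔT = 1.30×10⁻³ / 2.1609068×10⁻⁵ = 60.1599 K, so T = 15.6 + 60.1599 = 75.7599 °C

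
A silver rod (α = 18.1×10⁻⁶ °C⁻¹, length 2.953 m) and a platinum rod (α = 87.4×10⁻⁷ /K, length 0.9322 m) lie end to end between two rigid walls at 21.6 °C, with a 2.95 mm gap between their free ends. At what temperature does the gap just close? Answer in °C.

Gap closes when ΔL₁ + ΔL₂ = 2.95 mm = 2.95×10⁻³ m
(α₁L₁ + α₂L₂)ΔT = g
α₁L₁ + α₂L₂ = 18.1×10⁻⁶×2.953 + 87.4×10⁻⁷×0.9322 = 6.1596728×10⁻⁵ m/K
ΔT = 2.95×10⁻³ / 6.1596728×10⁻⁵ = 47.892 K
T = 21.6 + 47.892 = 69.492 °C

T = 69.5 °C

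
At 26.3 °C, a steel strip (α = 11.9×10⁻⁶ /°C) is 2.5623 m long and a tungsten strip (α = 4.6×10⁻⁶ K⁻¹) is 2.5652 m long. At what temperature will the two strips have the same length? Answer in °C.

T = 181.5 °C

Equal length when α₁L₁ΔT − α₂L₂ΔT = L₂ − L₁ = 2.90×10⁻³ m
α₁L₁ = 3.049137×10⁻⁵, α₂L₂ = 1.179992×10⁻⁵ → Δ(αL) = 1.869145×10⁻⁵ m/K
ΔT = 2.90×10⁻³ / 1.869145×10⁻⁵ = 155.151 K, so T = 26.3 + 155.151 = 181.451 °C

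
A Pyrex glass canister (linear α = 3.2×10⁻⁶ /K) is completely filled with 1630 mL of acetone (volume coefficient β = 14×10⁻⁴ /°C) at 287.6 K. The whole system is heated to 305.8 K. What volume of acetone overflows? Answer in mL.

41.2 mL

The canister also expands: β_container ≈ 3α = 9.6×10⁻⁶ /K
Net overflow = V₀(β_liq − 3α_cont)ΔT
β − 3α = 1.40×10⁻³ − 9.6×10⁻⁶ = 1.3904×10⁻³ /K; ΔT = 18.2 K
ΔV = 1630 × 1.3904×10⁻³ × 18.2 = 41.2 mL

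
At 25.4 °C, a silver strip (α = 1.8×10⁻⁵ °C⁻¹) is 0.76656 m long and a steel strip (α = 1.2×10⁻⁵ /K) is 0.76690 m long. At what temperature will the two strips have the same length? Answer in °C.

T = 99.39 °C

L₁(1 + α₁ΔT) = L₂(1 + α₂ΔT) ⇒ ΔT = (L₂ − L₁)/(α₁L₁ − α₂L₂)
L₂ − L₁ = 0.76690 − 0.76656 = 3.40×10⁻⁴ m
α₁L₁ − α₂L₂ = 1.8×10⁻⁵×0.76656 − 1.2×10⁻⁵×0.76690 = 4.59528×10⁻⁶ m/K
ΔT = 3.40×10⁻⁴ / 4.59528×10⁻⁶ = 73.9890 K
T = 25.4 + 73.9890 = 99.3890 °C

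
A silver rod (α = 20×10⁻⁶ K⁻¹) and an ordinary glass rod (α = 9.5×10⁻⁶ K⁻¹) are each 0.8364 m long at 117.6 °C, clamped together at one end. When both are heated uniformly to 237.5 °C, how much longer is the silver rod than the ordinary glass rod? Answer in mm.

1.05 mm

ΔT = 119.9 K
silver: ΔL = 20×10⁻⁶ × 0.8364 m × 119.9 = 2.0057×10⁻³ m = 2.0057 mm
ordinary glass: ΔL = 9.5×10⁻⁶ × 0.8364 m × 119.9 = 9.5270×10⁻⁴ m = 0.95270 mm
difference = 2.0057 − 0.95270 = 1.0530 mm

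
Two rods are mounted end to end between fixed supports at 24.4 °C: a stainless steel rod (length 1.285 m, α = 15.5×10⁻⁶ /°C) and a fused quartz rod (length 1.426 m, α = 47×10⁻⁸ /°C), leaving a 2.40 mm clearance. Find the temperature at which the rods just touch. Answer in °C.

T = 141 °C

Gap closes when ΔL₁ + ΔL₂ = 2.40 mm = 2.40×10⁻³ m
(α₁L₁ + α₂L₂)ΔT = g
α₁L₁ + α₂L₂ = 15.5×10⁻⁶×1.285 + 47×10⁻⁸×1.426 = 2.058772×10⁻⁵ m/K
ΔT = 2.40×10⁻³ / 2.058772×10⁻⁵ = 116.57 K
T = 24.4 + 116.57 = 140.97 °C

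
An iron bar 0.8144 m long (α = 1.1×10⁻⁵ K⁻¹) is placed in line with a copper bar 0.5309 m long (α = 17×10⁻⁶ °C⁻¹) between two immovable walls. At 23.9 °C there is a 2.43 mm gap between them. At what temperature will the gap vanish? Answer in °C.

T = 159 °C

α₁L₁ = 8.9584×10⁻⁶ m/K, α₂L₂ = 9.0253×10⁻⁶ m/K → total 1.79837×10⁻⁵ m/K
ΔT = g/(α₁L₁+α₂L₂) = 2.43×10⁻³ / 1.79837×10⁻⁵ = 135.12 K
T = 23.9 + 135.12 = 159.02 °C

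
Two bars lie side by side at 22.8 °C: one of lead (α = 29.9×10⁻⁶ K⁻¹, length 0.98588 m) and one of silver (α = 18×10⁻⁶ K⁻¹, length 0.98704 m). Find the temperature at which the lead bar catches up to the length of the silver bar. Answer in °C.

T = 121.9 °C

Equal length when α₁L₁ΔT − α₂L₂ΔT = L₂ − L₁ = 1.16×10⁻³ m
α₁L₁ = 2.9477812×10⁻⁵, α₂L₂ = 1.776672×10⁻⁵ → Δ(αL) = 1.1711092×10⁻⁵ m/K
ΔT = 1.16×10⁻³ / 1.1711092×10⁻⁵ = 99.051 K, so T = 22.8 + 99.051 = 121.851 °C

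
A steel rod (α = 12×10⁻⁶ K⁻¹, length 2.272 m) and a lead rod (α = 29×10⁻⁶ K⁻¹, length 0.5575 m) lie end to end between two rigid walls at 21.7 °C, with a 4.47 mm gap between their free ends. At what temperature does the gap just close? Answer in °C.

Gap closes when ΔL₁ + ΔL₂ = 4.47 mm = 4.47×10⁻³ m
(α₁L₁ + α₂L₂)ΔT = g
α₁L₁ + α₂L₂ = 12×10⁻⁶×2.272 + 29×10⁻⁶×0.5575 = 4.34315×10⁻⁵ m/K
ΔT = 4.47×10⁻³ / 4.34315×10⁻⁵ = 102.92 K
T = 21.7 + 102.92 = 124.62 °C

T = 125 °C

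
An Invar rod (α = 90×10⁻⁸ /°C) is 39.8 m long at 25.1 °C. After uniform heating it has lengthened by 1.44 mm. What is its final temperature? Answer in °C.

ΔL = αL₀ΔT ⇒ ΔT = ΔL / (αL₀)
ΔT = 1.44×10⁻³ m / (90×10⁻⁸ × 39.8 m) = 40.201 K
T = 25.1 + 40.201 = 65.301 °C

T = 65.3 °C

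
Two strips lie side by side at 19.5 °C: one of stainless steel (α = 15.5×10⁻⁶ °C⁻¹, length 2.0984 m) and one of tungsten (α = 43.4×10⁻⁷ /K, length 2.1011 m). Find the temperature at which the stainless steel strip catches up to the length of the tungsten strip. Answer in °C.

T = 134.9 °C

Equal length when α₁L₁ΔT − α₂L₂ΔT = L₂ − L₁ = 2.70×10⁻³ m
α₁L₁ = 3.25252×10⁻⁵, α₂L₂ = 9.118774×10⁻⁶ → Δ(αL) = 2.3406426×10⁻⁵ m/K
ΔT = 2.70×10⁻³ / 2.3406426×10⁻⁵ = 115.353 K, so T = 19.5 + 115.353 = 134.853 °C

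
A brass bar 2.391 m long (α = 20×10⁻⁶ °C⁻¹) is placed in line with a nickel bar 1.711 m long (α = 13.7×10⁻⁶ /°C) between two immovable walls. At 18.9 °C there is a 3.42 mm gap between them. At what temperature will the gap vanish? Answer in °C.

T = 66.9 °C

Gap closes when ΔL₁ + ΔL₂ = 3.42 mm = 3.42×10⁻³ m
(α₁L₁ + α₂L₂)ΔT = g
α₁L₁ + α₂L₂ = 20×10⁻⁶×2.391 + 13.7×10⁻⁶×1.711 = 7.12607×10⁻⁵ m/K
ΔT = 3.42×10⁻³ / 7.12607×10⁻⁵ = 47.993 K
T = 18.9 + 47.993 = 66.893 °C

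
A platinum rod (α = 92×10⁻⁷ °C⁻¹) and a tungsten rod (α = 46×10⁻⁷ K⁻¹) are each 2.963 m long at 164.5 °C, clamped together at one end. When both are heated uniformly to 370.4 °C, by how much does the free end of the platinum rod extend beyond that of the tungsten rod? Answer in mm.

ΔT = 205.9 K
platinum: ΔL = 92×10⁻⁷ × 2.963 m × 205.9 = 5.6128×10⁻³ m = 5.6128 mm
tungsten: ΔL = 46×10⁻⁷ × 2.963 m × 205.9 = 2.8064×10⁻³ m = 2.8064 mm
difference = 5.6128 − 2.8064 = 2.8064 mm

2.81 mm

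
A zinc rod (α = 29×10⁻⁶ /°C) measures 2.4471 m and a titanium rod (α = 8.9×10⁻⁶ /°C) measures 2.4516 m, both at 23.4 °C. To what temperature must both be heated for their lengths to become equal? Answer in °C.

L₁(1 + α₁ΔT) = L₂(1 + α₂ΔT) ⇒ ΔT = (L₂ − L₁)/(α₁L₁ − α₂L₂)
L₂ − L₁ = 2.4516 − 2.4471 = 4.50×10⁻³ m
α₁L₁ − α₂L₂ = 29×10⁻⁶×2.4471 − 8.9×10⁻⁶×2.4516 = 4.914666×10⁻⁵ m/K
ΔT = 4.50×10⁻³ / 4.914666×10⁻⁵ = 91.563 K
T = 23.4 + 91.563 = 114.963 °C

T = 115.0 °C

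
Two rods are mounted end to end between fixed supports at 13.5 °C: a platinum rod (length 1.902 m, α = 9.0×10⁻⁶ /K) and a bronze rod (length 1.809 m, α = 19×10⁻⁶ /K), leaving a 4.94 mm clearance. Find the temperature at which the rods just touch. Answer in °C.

T = 109 °C

α₁L₁ = 1.7118×10⁻⁵ m/K, α₂L₂ = 3.4371×10⁻⁵ m/K → total 5.1489×10⁻⁵ m/K
ΔT = g/(α₁L₁+α₂L₂) = 4.94×10⁻³ / 5.1489×10⁻⁵ = 95.94 K
T = 13.5 + 95.94 = 109.44 °C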